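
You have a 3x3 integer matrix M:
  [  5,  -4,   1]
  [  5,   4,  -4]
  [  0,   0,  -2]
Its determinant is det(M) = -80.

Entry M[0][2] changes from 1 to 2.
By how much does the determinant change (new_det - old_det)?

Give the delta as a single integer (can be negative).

Cofactor C_02 = 0
Entry delta = 2 - 1 = 1
Det delta = entry_delta * cofactor = 1 * 0 = 0

Answer: 0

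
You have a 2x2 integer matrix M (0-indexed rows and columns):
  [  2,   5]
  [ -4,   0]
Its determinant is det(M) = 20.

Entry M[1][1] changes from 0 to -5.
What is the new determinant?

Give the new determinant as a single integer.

Answer: 10

Derivation:
det is linear in row 1: changing M[1][1] by delta changes det by delta * cofactor(1,1).
Cofactor C_11 = (-1)^(1+1) * minor(1,1) = 2
Entry delta = -5 - 0 = -5
Det delta = -5 * 2 = -10
New det = 20 + -10 = 10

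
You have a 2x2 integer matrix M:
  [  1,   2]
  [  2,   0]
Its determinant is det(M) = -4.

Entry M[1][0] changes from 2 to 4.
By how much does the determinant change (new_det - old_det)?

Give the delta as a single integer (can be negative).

Cofactor C_10 = -2
Entry delta = 4 - 2 = 2
Det delta = entry_delta * cofactor = 2 * -2 = -4

Answer: -4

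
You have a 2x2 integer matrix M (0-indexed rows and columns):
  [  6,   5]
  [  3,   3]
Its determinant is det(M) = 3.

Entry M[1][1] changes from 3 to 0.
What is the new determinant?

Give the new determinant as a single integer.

Answer: -15

Derivation:
det is linear in row 1: changing M[1][1] by delta changes det by delta * cofactor(1,1).
Cofactor C_11 = (-1)^(1+1) * minor(1,1) = 6
Entry delta = 0 - 3 = -3
Det delta = -3 * 6 = -18
New det = 3 + -18 = -15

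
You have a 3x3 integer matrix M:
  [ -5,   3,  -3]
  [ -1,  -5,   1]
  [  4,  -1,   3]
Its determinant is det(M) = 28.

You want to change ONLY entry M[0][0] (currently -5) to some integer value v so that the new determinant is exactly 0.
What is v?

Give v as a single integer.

Answer: -3

Derivation:
det is linear in entry M[0][0]: det = old_det + (v - -5) * C_00
Cofactor C_00 = -14
Want det = 0: 28 + (v - -5) * -14 = 0
  (v - -5) = -28 / -14 = 2
  v = -5 + (2) = -3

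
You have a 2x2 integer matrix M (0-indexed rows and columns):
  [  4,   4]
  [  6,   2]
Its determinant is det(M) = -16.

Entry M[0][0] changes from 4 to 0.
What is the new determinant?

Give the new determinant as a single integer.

Answer: -24

Derivation:
det is linear in row 0: changing M[0][0] by delta changes det by delta * cofactor(0,0).
Cofactor C_00 = (-1)^(0+0) * minor(0,0) = 2
Entry delta = 0 - 4 = -4
Det delta = -4 * 2 = -8
New det = -16 + -8 = -24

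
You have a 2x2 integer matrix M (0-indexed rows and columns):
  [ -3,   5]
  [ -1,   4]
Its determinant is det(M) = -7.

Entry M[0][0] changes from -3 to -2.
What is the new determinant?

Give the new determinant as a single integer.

Answer: -3

Derivation:
det is linear in row 0: changing M[0][0] by delta changes det by delta * cofactor(0,0).
Cofactor C_00 = (-1)^(0+0) * minor(0,0) = 4
Entry delta = -2 - -3 = 1
Det delta = 1 * 4 = 4
New det = -7 + 4 = -3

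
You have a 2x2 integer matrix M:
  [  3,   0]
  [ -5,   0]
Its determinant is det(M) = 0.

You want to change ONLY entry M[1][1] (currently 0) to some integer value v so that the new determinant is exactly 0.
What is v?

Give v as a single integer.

Answer: 0

Derivation:
det is linear in entry M[1][1]: det = old_det + (v - 0) * C_11
Cofactor C_11 = 3
Want det = 0: 0 + (v - 0) * 3 = 0
  (v - 0) = 0 / 3 = 0
  v = 0 + (0) = 0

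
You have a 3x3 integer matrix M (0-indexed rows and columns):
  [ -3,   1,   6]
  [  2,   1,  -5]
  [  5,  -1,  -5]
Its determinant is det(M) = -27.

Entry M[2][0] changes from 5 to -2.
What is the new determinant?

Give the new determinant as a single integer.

det is linear in row 2: changing M[2][0] by delta changes det by delta * cofactor(2,0).
Cofactor C_20 = (-1)^(2+0) * minor(2,0) = -11
Entry delta = -2 - 5 = -7
Det delta = -7 * -11 = 77
New det = -27 + 77 = 50

Answer: 50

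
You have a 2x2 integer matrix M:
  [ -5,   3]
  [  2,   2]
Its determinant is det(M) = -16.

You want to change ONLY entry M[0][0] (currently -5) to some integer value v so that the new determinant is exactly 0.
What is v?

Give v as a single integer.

Answer: 3

Derivation:
det is linear in entry M[0][0]: det = old_det + (v - -5) * C_00
Cofactor C_00 = 2
Want det = 0: -16 + (v - -5) * 2 = 0
  (v - -5) = 16 / 2 = 8
  v = -5 + (8) = 3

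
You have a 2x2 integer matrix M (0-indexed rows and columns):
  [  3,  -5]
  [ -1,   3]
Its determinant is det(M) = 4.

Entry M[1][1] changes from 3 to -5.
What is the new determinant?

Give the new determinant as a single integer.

Answer: -20

Derivation:
det is linear in row 1: changing M[1][1] by delta changes det by delta * cofactor(1,1).
Cofactor C_11 = (-1)^(1+1) * minor(1,1) = 3
Entry delta = -5 - 3 = -8
Det delta = -8 * 3 = -24
New det = 4 + -24 = -20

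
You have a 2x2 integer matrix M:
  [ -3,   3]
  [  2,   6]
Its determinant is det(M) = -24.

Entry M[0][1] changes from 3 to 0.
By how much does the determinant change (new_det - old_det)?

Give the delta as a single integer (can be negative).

Answer: 6

Derivation:
Cofactor C_01 = -2
Entry delta = 0 - 3 = -3
Det delta = entry_delta * cofactor = -3 * -2 = 6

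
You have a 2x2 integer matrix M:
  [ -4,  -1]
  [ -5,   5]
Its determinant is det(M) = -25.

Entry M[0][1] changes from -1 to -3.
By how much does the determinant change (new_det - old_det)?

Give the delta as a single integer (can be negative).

Cofactor C_01 = 5
Entry delta = -3 - -1 = -2
Det delta = entry_delta * cofactor = -2 * 5 = -10

Answer: -10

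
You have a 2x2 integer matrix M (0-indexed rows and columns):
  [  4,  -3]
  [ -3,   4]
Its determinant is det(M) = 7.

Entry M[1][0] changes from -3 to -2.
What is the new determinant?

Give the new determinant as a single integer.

Answer: 10

Derivation:
det is linear in row 1: changing M[1][0] by delta changes det by delta * cofactor(1,0).
Cofactor C_10 = (-1)^(1+0) * minor(1,0) = 3
Entry delta = -2 - -3 = 1
Det delta = 1 * 3 = 3
New det = 7 + 3 = 10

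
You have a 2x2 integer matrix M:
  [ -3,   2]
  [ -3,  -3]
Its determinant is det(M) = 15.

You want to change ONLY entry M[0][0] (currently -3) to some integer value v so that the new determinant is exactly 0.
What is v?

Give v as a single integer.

Answer: 2

Derivation:
det is linear in entry M[0][0]: det = old_det + (v - -3) * C_00
Cofactor C_00 = -3
Want det = 0: 15 + (v - -3) * -3 = 0
  (v - -3) = -15 / -3 = 5
  v = -3 + (5) = 2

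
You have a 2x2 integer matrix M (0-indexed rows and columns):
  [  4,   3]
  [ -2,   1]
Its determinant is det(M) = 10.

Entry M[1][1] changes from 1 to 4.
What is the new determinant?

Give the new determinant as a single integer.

Answer: 22

Derivation:
det is linear in row 1: changing M[1][1] by delta changes det by delta * cofactor(1,1).
Cofactor C_11 = (-1)^(1+1) * minor(1,1) = 4
Entry delta = 4 - 1 = 3
Det delta = 3 * 4 = 12
New det = 10 + 12 = 22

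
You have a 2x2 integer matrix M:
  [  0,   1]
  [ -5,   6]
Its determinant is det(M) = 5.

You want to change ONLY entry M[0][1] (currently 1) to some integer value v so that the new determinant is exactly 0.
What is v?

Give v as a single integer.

Answer: 0

Derivation:
det is linear in entry M[0][1]: det = old_det + (v - 1) * C_01
Cofactor C_01 = 5
Want det = 0: 5 + (v - 1) * 5 = 0
  (v - 1) = -5 / 5 = -1
  v = 1 + (-1) = 0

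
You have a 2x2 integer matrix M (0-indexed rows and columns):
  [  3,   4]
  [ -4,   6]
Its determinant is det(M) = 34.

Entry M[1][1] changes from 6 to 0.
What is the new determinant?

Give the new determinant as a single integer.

Answer: 16

Derivation:
det is linear in row 1: changing M[1][1] by delta changes det by delta * cofactor(1,1).
Cofactor C_11 = (-1)^(1+1) * minor(1,1) = 3
Entry delta = 0 - 6 = -6
Det delta = -6 * 3 = -18
New det = 34 + -18 = 16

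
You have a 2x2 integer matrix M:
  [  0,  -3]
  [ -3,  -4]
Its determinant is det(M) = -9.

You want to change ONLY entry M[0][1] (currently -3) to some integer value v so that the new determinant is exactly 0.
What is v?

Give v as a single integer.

Answer: 0

Derivation:
det is linear in entry M[0][1]: det = old_det + (v - -3) * C_01
Cofactor C_01 = 3
Want det = 0: -9 + (v - -3) * 3 = 0
  (v - -3) = 9 / 3 = 3
  v = -3 + (3) = 0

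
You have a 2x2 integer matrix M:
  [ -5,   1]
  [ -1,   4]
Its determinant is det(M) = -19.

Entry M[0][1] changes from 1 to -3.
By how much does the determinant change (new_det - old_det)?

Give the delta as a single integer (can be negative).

Cofactor C_01 = 1
Entry delta = -3 - 1 = -4
Det delta = entry_delta * cofactor = -4 * 1 = -4

Answer: -4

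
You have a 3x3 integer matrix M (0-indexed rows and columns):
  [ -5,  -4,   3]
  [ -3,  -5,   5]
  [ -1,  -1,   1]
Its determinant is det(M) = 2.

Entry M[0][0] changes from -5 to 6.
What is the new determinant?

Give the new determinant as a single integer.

Answer: 2

Derivation:
det is linear in row 0: changing M[0][0] by delta changes det by delta * cofactor(0,0).
Cofactor C_00 = (-1)^(0+0) * minor(0,0) = 0
Entry delta = 6 - -5 = 11
Det delta = 11 * 0 = 0
New det = 2 + 0 = 2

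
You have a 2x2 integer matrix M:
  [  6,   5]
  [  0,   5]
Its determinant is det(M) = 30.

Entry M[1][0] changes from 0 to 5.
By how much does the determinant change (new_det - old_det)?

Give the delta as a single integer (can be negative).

Answer: -25

Derivation:
Cofactor C_10 = -5
Entry delta = 5 - 0 = 5
Det delta = entry_delta * cofactor = 5 * -5 = -25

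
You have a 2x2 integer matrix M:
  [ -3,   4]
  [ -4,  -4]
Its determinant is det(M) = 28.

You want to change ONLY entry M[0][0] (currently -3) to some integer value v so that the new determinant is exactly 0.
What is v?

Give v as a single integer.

det is linear in entry M[0][0]: det = old_det + (v - -3) * C_00
Cofactor C_00 = -4
Want det = 0: 28 + (v - -3) * -4 = 0
  (v - -3) = -28 / -4 = 7
  v = -3 + (7) = 4

Answer: 4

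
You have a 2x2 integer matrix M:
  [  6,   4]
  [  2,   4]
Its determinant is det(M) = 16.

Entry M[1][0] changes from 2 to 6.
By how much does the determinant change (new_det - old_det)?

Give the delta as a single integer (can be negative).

Cofactor C_10 = -4
Entry delta = 6 - 2 = 4
Det delta = entry_delta * cofactor = 4 * -4 = -16

Answer: -16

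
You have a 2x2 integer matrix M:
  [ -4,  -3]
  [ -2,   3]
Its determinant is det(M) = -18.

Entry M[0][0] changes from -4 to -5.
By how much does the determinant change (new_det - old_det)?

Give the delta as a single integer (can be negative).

Answer: -3

Derivation:
Cofactor C_00 = 3
Entry delta = -5 - -4 = -1
Det delta = entry_delta * cofactor = -1 * 3 = -3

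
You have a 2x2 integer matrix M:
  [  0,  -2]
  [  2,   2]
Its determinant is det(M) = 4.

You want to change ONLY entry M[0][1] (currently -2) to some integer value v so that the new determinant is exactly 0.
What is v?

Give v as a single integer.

det is linear in entry M[0][1]: det = old_det + (v - -2) * C_01
Cofactor C_01 = -2
Want det = 0: 4 + (v - -2) * -2 = 0
  (v - -2) = -4 / -2 = 2
  v = -2 + (2) = 0

Answer: 0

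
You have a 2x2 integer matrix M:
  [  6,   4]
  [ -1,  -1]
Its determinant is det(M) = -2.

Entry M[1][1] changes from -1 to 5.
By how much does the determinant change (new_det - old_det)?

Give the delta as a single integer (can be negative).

Cofactor C_11 = 6
Entry delta = 5 - -1 = 6
Det delta = entry_delta * cofactor = 6 * 6 = 36

Answer: 36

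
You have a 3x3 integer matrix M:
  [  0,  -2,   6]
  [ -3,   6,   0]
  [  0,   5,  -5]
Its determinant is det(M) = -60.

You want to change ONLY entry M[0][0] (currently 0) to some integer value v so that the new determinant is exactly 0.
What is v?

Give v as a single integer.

det is linear in entry M[0][0]: det = old_det + (v - 0) * C_00
Cofactor C_00 = -30
Want det = 0: -60 + (v - 0) * -30 = 0
  (v - 0) = 60 / -30 = -2
  v = 0 + (-2) = -2

Answer: -2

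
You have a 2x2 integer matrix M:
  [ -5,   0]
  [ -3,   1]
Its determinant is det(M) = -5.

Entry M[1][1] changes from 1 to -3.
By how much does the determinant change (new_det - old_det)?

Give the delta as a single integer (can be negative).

Cofactor C_11 = -5
Entry delta = -3 - 1 = -4
Det delta = entry_delta * cofactor = -4 * -5 = 20

Answer: 20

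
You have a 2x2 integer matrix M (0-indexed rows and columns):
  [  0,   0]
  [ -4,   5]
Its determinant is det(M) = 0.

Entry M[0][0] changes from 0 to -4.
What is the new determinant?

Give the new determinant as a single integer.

Answer: -20

Derivation:
det is linear in row 0: changing M[0][0] by delta changes det by delta * cofactor(0,0).
Cofactor C_00 = (-1)^(0+0) * minor(0,0) = 5
Entry delta = -4 - 0 = -4
Det delta = -4 * 5 = -20
New det = 0 + -20 = -20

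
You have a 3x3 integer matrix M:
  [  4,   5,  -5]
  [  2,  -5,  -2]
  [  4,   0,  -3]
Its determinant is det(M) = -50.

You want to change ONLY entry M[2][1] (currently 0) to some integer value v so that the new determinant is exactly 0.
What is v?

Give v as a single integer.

Answer: -25

Derivation:
det is linear in entry M[2][1]: det = old_det + (v - 0) * C_21
Cofactor C_21 = -2
Want det = 0: -50 + (v - 0) * -2 = 0
  (v - 0) = 50 / -2 = -25
  v = 0 + (-25) = -25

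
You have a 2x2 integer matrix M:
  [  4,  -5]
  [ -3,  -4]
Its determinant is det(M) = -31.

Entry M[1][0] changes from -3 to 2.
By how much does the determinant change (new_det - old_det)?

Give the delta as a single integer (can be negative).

Cofactor C_10 = 5
Entry delta = 2 - -3 = 5
Det delta = entry_delta * cofactor = 5 * 5 = 25

Answer: 25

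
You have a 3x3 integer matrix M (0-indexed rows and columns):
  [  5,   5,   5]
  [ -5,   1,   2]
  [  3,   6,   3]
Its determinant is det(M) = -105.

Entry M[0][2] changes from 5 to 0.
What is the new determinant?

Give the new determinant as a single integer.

Answer: 60

Derivation:
det is linear in row 0: changing M[0][2] by delta changes det by delta * cofactor(0,2).
Cofactor C_02 = (-1)^(0+2) * minor(0,2) = -33
Entry delta = 0 - 5 = -5
Det delta = -5 * -33 = 165
New det = -105 + 165 = 60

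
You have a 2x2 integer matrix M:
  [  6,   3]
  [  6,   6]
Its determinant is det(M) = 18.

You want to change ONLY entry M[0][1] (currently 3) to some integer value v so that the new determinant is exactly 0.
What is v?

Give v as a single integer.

det is linear in entry M[0][1]: det = old_det + (v - 3) * C_01
Cofactor C_01 = -6
Want det = 0: 18 + (v - 3) * -6 = 0
  (v - 3) = -18 / -6 = 3
  v = 3 + (3) = 6

Answer: 6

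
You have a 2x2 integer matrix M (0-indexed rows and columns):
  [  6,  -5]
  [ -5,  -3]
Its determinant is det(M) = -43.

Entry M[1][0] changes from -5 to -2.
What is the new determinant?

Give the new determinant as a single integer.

Answer: -28

Derivation:
det is linear in row 1: changing M[1][0] by delta changes det by delta * cofactor(1,0).
Cofactor C_10 = (-1)^(1+0) * minor(1,0) = 5
Entry delta = -2 - -5 = 3
Det delta = 3 * 5 = 15
New det = -43 + 15 = -28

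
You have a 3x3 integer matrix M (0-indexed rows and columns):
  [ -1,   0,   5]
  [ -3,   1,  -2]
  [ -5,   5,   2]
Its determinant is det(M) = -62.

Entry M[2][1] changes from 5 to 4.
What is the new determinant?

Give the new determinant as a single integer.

Answer: -45

Derivation:
det is linear in row 2: changing M[2][1] by delta changes det by delta * cofactor(2,1).
Cofactor C_21 = (-1)^(2+1) * minor(2,1) = -17
Entry delta = 4 - 5 = -1
Det delta = -1 * -17 = 17
New det = -62 + 17 = -45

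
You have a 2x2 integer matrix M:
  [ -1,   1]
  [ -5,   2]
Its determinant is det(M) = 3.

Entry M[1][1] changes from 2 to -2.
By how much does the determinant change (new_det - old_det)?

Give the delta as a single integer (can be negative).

Cofactor C_11 = -1
Entry delta = -2 - 2 = -4
Det delta = entry_delta * cofactor = -4 * -1 = 4

Answer: 4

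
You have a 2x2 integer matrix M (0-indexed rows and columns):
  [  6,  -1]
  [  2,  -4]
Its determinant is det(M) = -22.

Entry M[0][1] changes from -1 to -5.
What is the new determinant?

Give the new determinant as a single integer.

Answer: -14

Derivation:
det is linear in row 0: changing M[0][1] by delta changes det by delta * cofactor(0,1).
Cofactor C_01 = (-1)^(0+1) * minor(0,1) = -2
Entry delta = -5 - -1 = -4
Det delta = -4 * -2 = 8
New det = -22 + 8 = -14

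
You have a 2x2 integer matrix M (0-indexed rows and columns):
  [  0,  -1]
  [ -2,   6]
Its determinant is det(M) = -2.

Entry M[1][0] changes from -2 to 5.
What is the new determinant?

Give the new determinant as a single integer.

Answer: 5

Derivation:
det is linear in row 1: changing M[1][0] by delta changes det by delta * cofactor(1,0).
Cofactor C_10 = (-1)^(1+0) * minor(1,0) = 1
Entry delta = 5 - -2 = 7
Det delta = 7 * 1 = 7
New det = -2 + 7 = 5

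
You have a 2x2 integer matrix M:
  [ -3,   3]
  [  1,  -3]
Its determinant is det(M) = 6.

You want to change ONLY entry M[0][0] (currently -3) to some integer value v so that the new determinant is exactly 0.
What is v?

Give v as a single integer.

det is linear in entry M[0][0]: det = old_det + (v - -3) * C_00
Cofactor C_00 = -3
Want det = 0: 6 + (v - -3) * -3 = 0
  (v - -3) = -6 / -3 = 2
  v = -3 + (2) = -1

Answer: -1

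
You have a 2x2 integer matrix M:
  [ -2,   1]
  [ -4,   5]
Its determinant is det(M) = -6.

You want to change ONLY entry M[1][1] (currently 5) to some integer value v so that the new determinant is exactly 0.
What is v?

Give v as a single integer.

Answer: 2

Derivation:
det is linear in entry M[1][1]: det = old_det + (v - 5) * C_11
Cofactor C_11 = -2
Want det = 0: -6 + (v - 5) * -2 = 0
  (v - 5) = 6 / -2 = -3
  v = 5 + (-3) = 2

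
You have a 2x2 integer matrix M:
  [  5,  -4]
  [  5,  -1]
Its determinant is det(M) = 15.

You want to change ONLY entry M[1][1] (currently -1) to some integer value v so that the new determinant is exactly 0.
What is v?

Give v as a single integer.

det is linear in entry M[1][1]: det = old_det + (v - -1) * C_11
Cofactor C_11 = 5
Want det = 0: 15 + (v - -1) * 5 = 0
  (v - -1) = -15 / 5 = -3
  v = -1 + (-3) = -4

Answer: -4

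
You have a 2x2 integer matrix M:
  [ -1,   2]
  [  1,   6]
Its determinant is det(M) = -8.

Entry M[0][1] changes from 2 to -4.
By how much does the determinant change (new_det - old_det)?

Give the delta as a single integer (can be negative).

Answer: 6

Derivation:
Cofactor C_01 = -1
Entry delta = -4 - 2 = -6
Det delta = entry_delta * cofactor = -6 * -1 = 6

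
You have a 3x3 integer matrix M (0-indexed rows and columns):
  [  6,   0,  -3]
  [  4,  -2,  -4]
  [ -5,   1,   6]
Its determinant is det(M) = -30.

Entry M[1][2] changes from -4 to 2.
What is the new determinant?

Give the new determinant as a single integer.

det is linear in row 1: changing M[1][2] by delta changes det by delta * cofactor(1,2).
Cofactor C_12 = (-1)^(1+2) * minor(1,2) = -6
Entry delta = 2 - -4 = 6
Det delta = 6 * -6 = -36
New det = -30 + -36 = -66

Answer: -66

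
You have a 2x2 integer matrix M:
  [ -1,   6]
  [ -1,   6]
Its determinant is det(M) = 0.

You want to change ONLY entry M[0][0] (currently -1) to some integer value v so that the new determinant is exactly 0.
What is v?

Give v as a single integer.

det is linear in entry M[0][0]: det = old_det + (v - -1) * C_00
Cofactor C_00 = 6
Want det = 0: 0 + (v - -1) * 6 = 0
  (v - -1) = 0 / 6 = 0
  v = -1 + (0) = -1

Answer: -1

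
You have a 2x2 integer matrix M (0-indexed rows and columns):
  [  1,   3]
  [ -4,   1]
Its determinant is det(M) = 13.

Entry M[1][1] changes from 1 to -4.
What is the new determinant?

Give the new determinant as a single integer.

det is linear in row 1: changing M[1][1] by delta changes det by delta * cofactor(1,1).
Cofactor C_11 = (-1)^(1+1) * minor(1,1) = 1
Entry delta = -4 - 1 = -5
Det delta = -5 * 1 = -5
New det = 13 + -5 = 8

Answer: 8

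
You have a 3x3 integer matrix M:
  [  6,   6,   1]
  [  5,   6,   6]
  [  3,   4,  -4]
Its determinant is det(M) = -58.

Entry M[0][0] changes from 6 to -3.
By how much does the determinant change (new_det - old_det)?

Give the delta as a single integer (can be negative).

Answer: 432

Derivation:
Cofactor C_00 = -48
Entry delta = -3 - 6 = -9
Det delta = entry_delta * cofactor = -9 * -48 = 432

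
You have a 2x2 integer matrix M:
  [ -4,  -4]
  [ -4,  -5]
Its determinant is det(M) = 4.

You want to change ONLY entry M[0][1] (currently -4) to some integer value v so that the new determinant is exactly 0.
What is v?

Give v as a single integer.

Answer: -5

Derivation:
det is linear in entry M[0][1]: det = old_det + (v - -4) * C_01
Cofactor C_01 = 4
Want det = 0: 4 + (v - -4) * 4 = 0
  (v - -4) = -4 / 4 = -1
  v = -4 + (-1) = -5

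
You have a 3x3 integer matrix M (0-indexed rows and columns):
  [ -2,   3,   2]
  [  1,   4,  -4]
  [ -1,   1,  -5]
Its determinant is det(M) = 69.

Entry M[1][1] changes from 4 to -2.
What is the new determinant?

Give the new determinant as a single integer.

Answer: -3

Derivation:
det is linear in row 1: changing M[1][1] by delta changes det by delta * cofactor(1,1).
Cofactor C_11 = (-1)^(1+1) * minor(1,1) = 12
Entry delta = -2 - 4 = -6
Det delta = -6 * 12 = -72
New det = 69 + -72 = -3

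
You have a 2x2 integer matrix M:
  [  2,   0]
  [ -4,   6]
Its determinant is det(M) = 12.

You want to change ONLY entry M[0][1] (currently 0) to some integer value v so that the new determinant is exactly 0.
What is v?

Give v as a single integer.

Answer: -3

Derivation:
det is linear in entry M[0][1]: det = old_det + (v - 0) * C_01
Cofactor C_01 = 4
Want det = 0: 12 + (v - 0) * 4 = 0
  (v - 0) = -12 / 4 = -3
  v = 0 + (-3) = -3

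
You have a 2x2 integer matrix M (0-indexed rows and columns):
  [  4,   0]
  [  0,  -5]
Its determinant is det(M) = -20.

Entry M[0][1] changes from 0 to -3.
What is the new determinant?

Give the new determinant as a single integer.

det is linear in row 0: changing M[0][1] by delta changes det by delta * cofactor(0,1).
Cofactor C_01 = (-1)^(0+1) * minor(0,1) = 0
Entry delta = -3 - 0 = -3
Det delta = -3 * 0 = 0
New det = -20 + 0 = -20

Answer: -20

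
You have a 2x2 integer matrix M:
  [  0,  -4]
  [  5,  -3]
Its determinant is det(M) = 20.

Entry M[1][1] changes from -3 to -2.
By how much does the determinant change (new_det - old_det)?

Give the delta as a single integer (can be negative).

Cofactor C_11 = 0
Entry delta = -2 - -3 = 1
Det delta = entry_delta * cofactor = 1 * 0 = 0

Answer: 0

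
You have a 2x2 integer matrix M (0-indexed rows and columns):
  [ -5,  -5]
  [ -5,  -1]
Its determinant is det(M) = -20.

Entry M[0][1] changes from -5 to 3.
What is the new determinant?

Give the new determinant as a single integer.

Answer: 20

Derivation:
det is linear in row 0: changing M[0][1] by delta changes det by delta * cofactor(0,1).
Cofactor C_01 = (-1)^(0+1) * minor(0,1) = 5
Entry delta = 3 - -5 = 8
Det delta = 8 * 5 = 40
New det = -20 + 40 = 20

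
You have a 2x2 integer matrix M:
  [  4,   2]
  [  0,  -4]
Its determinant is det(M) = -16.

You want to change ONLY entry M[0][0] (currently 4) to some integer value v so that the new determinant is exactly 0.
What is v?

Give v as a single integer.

det is linear in entry M[0][0]: det = old_det + (v - 4) * C_00
Cofactor C_00 = -4
Want det = 0: -16 + (v - 4) * -4 = 0
  (v - 4) = 16 / -4 = -4
  v = 4 + (-4) = 0

Answer: 0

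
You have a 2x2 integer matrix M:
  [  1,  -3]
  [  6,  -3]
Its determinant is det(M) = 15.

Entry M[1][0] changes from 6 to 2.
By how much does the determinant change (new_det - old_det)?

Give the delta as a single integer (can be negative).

Cofactor C_10 = 3
Entry delta = 2 - 6 = -4
Det delta = entry_delta * cofactor = -4 * 3 = -12

Answer: -12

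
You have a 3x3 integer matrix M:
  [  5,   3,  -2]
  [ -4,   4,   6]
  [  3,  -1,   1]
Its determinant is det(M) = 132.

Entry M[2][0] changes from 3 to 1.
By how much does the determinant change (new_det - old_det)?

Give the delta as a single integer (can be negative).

Answer: -52

Derivation:
Cofactor C_20 = 26
Entry delta = 1 - 3 = -2
Det delta = entry_delta * cofactor = -2 * 26 = -52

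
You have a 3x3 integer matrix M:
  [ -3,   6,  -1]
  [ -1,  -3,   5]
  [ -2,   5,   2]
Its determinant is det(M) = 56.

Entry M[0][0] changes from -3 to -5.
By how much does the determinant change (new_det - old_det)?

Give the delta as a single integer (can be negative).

Answer: 62

Derivation:
Cofactor C_00 = -31
Entry delta = -5 - -3 = -2
Det delta = entry_delta * cofactor = -2 * -31 = 62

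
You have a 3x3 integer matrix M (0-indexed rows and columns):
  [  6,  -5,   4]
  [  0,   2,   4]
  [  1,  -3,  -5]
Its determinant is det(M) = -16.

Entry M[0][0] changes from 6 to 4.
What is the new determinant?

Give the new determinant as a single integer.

det is linear in row 0: changing M[0][0] by delta changes det by delta * cofactor(0,0).
Cofactor C_00 = (-1)^(0+0) * minor(0,0) = 2
Entry delta = 4 - 6 = -2
Det delta = -2 * 2 = -4
New det = -16 + -4 = -20

Answer: -20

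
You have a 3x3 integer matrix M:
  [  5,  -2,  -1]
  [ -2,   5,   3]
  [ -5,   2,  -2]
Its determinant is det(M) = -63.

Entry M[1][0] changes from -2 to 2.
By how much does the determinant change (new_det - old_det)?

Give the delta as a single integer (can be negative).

Answer: -24

Derivation:
Cofactor C_10 = -6
Entry delta = 2 - -2 = 4
Det delta = entry_delta * cofactor = 4 * -6 = -24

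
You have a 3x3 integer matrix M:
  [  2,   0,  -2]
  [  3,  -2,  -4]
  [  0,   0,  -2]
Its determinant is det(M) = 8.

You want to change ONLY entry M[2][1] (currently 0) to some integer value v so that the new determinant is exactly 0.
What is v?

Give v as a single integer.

det is linear in entry M[2][1]: det = old_det + (v - 0) * C_21
Cofactor C_21 = 2
Want det = 0: 8 + (v - 0) * 2 = 0
  (v - 0) = -8 / 2 = -4
  v = 0 + (-4) = -4

Answer: -4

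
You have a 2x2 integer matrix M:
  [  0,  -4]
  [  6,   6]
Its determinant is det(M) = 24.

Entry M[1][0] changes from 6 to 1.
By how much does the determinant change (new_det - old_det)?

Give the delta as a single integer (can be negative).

Cofactor C_10 = 4
Entry delta = 1 - 6 = -5
Det delta = entry_delta * cofactor = -5 * 4 = -20

Answer: -20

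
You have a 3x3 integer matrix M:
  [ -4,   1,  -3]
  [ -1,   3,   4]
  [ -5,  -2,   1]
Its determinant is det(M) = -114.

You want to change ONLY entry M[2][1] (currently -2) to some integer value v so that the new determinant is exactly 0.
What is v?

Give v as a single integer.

Answer: 4

Derivation:
det is linear in entry M[2][1]: det = old_det + (v - -2) * C_21
Cofactor C_21 = 19
Want det = 0: -114 + (v - -2) * 19 = 0
  (v - -2) = 114 / 19 = 6
  v = -2 + (6) = 4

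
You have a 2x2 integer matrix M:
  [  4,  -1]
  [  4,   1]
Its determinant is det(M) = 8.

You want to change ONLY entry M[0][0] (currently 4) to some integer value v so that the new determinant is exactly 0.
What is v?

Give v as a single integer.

det is linear in entry M[0][0]: det = old_det + (v - 4) * C_00
Cofactor C_00 = 1
Want det = 0: 8 + (v - 4) * 1 = 0
  (v - 4) = -8 / 1 = -8
  v = 4 + (-8) = -4

Answer: -4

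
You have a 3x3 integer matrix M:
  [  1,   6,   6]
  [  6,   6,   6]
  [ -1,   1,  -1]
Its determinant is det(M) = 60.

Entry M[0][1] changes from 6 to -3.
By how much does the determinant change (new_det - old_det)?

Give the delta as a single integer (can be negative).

Cofactor C_01 = 0
Entry delta = -3 - 6 = -9
Det delta = entry_delta * cofactor = -9 * 0 = 0

Answer: 0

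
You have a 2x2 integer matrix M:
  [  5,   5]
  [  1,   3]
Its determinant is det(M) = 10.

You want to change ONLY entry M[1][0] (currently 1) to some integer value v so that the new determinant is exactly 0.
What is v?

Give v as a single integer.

det is linear in entry M[1][0]: det = old_det + (v - 1) * C_10
Cofactor C_10 = -5
Want det = 0: 10 + (v - 1) * -5 = 0
  (v - 1) = -10 / -5 = 2
  v = 1 + (2) = 3

Answer: 3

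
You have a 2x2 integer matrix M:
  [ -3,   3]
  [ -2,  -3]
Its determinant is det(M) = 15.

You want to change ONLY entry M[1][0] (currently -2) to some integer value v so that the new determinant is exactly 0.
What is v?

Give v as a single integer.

Answer: 3

Derivation:
det is linear in entry M[1][0]: det = old_det + (v - -2) * C_10
Cofactor C_10 = -3
Want det = 0: 15 + (v - -2) * -3 = 0
  (v - -2) = -15 / -3 = 5
  v = -2 + (5) = 3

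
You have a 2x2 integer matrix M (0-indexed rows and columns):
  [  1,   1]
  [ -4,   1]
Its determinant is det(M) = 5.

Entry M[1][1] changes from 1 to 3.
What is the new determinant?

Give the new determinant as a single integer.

Answer: 7

Derivation:
det is linear in row 1: changing M[1][1] by delta changes det by delta * cofactor(1,1).
Cofactor C_11 = (-1)^(1+1) * minor(1,1) = 1
Entry delta = 3 - 1 = 2
Det delta = 2 * 1 = 2
New det = 5 + 2 = 7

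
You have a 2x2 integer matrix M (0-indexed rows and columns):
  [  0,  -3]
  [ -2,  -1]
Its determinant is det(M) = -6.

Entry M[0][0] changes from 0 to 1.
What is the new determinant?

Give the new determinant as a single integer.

det is linear in row 0: changing M[0][0] by delta changes det by delta * cofactor(0,0).
Cofactor C_00 = (-1)^(0+0) * minor(0,0) = -1
Entry delta = 1 - 0 = 1
Det delta = 1 * -1 = -1
New det = -6 + -1 = -7

Answer: -7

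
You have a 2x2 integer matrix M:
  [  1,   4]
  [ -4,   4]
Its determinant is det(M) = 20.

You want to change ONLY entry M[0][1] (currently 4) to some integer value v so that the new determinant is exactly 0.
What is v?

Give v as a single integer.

Answer: -1

Derivation:
det is linear in entry M[0][1]: det = old_det + (v - 4) * C_01
Cofactor C_01 = 4
Want det = 0: 20 + (v - 4) * 4 = 0
  (v - 4) = -20 / 4 = -5
  v = 4 + (-5) = -1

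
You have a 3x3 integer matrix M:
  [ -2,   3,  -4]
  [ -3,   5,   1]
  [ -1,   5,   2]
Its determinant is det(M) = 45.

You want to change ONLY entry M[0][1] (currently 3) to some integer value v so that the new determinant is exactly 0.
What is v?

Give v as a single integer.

Answer: -6

Derivation:
det is linear in entry M[0][1]: det = old_det + (v - 3) * C_01
Cofactor C_01 = 5
Want det = 0: 45 + (v - 3) * 5 = 0
  (v - 3) = -45 / 5 = -9
  v = 3 + (-9) = -6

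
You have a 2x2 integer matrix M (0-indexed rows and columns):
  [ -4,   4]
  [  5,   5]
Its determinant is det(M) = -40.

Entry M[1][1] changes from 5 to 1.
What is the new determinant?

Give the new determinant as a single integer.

Answer: -24

Derivation:
det is linear in row 1: changing M[1][1] by delta changes det by delta * cofactor(1,1).
Cofactor C_11 = (-1)^(1+1) * minor(1,1) = -4
Entry delta = 1 - 5 = -4
Det delta = -4 * -4 = 16
New det = -40 + 16 = -24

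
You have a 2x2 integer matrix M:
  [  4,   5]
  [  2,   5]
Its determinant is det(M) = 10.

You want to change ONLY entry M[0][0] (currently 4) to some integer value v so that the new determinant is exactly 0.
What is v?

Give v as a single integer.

det is linear in entry M[0][0]: det = old_det + (v - 4) * C_00
Cofactor C_00 = 5
Want det = 0: 10 + (v - 4) * 5 = 0
  (v - 4) = -10 / 5 = -2
  v = 4 + (-2) = 2

Answer: 2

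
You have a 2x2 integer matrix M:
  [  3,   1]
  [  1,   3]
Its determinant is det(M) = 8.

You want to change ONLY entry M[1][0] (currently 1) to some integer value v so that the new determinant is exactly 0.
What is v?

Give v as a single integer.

det is linear in entry M[1][0]: det = old_det + (v - 1) * C_10
Cofactor C_10 = -1
Want det = 0: 8 + (v - 1) * -1 = 0
  (v - 1) = -8 / -1 = 8
  v = 1 + (8) = 9

Answer: 9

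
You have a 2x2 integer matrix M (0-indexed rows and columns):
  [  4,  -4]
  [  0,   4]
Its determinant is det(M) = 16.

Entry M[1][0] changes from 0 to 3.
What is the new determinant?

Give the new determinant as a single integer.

Answer: 28

Derivation:
det is linear in row 1: changing M[1][0] by delta changes det by delta * cofactor(1,0).
Cofactor C_10 = (-1)^(1+0) * minor(1,0) = 4
Entry delta = 3 - 0 = 3
Det delta = 3 * 4 = 12
New det = 16 + 12 = 28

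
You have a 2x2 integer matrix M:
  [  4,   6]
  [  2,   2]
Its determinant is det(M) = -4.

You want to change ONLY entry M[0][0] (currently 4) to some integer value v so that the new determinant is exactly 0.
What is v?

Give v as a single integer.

det is linear in entry M[0][0]: det = old_det + (v - 4) * C_00
Cofactor C_00 = 2
Want det = 0: -4 + (v - 4) * 2 = 0
  (v - 4) = 4 / 2 = 2
  v = 4 + (2) = 6

Answer: 6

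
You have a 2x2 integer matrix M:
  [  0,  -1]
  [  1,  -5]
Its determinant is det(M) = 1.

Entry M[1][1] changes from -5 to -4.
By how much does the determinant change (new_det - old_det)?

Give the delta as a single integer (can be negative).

Answer: 0

Derivation:
Cofactor C_11 = 0
Entry delta = -4 - -5 = 1
Det delta = entry_delta * cofactor = 1 * 0 = 0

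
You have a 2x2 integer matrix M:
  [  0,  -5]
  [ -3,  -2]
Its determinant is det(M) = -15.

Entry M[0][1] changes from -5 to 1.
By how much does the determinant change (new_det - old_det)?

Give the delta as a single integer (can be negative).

Answer: 18

Derivation:
Cofactor C_01 = 3
Entry delta = 1 - -5 = 6
Det delta = entry_delta * cofactor = 6 * 3 = 18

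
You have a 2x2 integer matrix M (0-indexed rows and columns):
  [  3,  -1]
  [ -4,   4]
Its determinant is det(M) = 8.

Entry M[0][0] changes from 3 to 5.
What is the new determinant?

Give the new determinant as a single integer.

Answer: 16

Derivation:
det is linear in row 0: changing M[0][0] by delta changes det by delta * cofactor(0,0).
Cofactor C_00 = (-1)^(0+0) * minor(0,0) = 4
Entry delta = 5 - 3 = 2
Det delta = 2 * 4 = 8
New det = 8 + 8 = 16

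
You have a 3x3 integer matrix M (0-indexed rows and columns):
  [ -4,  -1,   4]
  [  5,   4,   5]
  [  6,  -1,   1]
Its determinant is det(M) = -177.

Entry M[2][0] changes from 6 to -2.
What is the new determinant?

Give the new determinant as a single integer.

Answer: -9

Derivation:
det is linear in row 2: changing M[2][0] by delta changes det by delta * cofactor(2,0).
Cofactor C_20 = (-1)^(2+0) * minor(2,0) = -21
Entry delta = -2 - 6 = -8
Det delta = -8 * -21 = 168
New det = -177 + 168 = -9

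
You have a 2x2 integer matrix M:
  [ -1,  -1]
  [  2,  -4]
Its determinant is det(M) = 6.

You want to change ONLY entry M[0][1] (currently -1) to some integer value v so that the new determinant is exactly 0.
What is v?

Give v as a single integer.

det is linear in entry M[0][1]: det = old_det + (v - -1) * C_01
Cofactor C_01 = -2
Want det = 0: 6 + (v - -1) * -2 = 0
  (v - -1) = -6 / -2 = 3
  v = -1 + (3) = 2

Answer: 2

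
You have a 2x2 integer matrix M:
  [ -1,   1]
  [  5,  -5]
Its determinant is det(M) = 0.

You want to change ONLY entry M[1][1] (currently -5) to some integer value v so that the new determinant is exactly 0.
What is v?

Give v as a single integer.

det is linear in entry M[1][1]: det = old_det + (v - -5) * C_11
Cofactor C_11 = -1
Want det = 0: 0 + (v - -5) * -1 = 0
  (v - -5) = 0 / -1 = 0
  v = -5 + (0) = -5

Answer: -5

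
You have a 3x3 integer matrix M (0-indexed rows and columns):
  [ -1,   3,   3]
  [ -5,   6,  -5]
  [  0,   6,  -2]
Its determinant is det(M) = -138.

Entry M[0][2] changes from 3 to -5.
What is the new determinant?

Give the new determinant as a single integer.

Answer: 102

Derivation:
det is linear in row 0: changing M[0][2] by delta changes det by delta * cofactor(0,2).
Cofactor C_02 = (-1)^(0+2) * minor(0,2) = -30
Entry delta = -5 - 3 = -8
Det delta = -8 * -30 = 240
New det = -138 + 240 = 102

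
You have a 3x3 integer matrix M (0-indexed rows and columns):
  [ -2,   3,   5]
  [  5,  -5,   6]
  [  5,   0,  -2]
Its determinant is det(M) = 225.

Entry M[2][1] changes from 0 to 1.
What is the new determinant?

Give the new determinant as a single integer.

det is linear in row 2: changing M[2][1] by delta changes det by delta * cofactor(2,1).
Cofactor C_21 = (-1)^(2+1) * minor(2,1) = 37
Entry delta = 1 - 0 = 1
Det delta = 1 * 37 = 37
New det = 225 + 37 = 262

Answer: 262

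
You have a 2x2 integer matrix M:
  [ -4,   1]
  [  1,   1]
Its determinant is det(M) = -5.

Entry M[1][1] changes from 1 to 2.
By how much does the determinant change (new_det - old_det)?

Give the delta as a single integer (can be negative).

Answer: -4

Derivation:
Cofactor C_11 = -4
Entry delta = 2 - 1 = 1
Det delta = entry_delta * cofactor = 1 * -4 = -4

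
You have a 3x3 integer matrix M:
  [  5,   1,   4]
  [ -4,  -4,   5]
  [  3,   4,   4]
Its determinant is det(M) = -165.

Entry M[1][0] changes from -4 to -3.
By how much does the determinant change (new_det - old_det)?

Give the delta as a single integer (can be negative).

Cofactor C_10 = 12
Entry delta = -3 - -4 = 1
Det delta = entry_delta * cofactor = 1 * 12 = 12

Answer: 12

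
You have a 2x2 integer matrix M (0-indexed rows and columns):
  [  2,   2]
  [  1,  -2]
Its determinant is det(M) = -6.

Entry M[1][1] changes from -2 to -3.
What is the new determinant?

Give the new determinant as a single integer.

Answer: -8

Derivation:
det is linear in row 1: changing M[1][1] by delta changes det by delta * cofactor(1,1).
Cofactor C_11 = (-1)^(1+1) * minor(1,1) = 2
Entry delta = -3 - -2 = -1
Det delta = -1 * 2 = -2
New det = -6 + -2 = -8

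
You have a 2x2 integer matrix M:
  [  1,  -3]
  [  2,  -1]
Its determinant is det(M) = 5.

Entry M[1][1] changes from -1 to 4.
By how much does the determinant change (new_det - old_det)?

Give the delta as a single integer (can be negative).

Cofactor C_11 = 1
Entry delta = 4 - -1 = 5
Det delta = entry_delta * cofactor = 5 * 1 = 5

Answer: 5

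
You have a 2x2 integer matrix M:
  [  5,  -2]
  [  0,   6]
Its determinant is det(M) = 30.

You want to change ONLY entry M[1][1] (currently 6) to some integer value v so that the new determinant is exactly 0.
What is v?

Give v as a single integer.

Answer: 0

Derivation:
det is linear in entry M[1][1]: det = old_det + (v - 6) * C_11
Cofactor C_11 = 5
Want det = 0: 30 + (v - 6) * 5 = 0
  (v - 6) = -30 / 5 = -6
  v = 6 + (-6) = 0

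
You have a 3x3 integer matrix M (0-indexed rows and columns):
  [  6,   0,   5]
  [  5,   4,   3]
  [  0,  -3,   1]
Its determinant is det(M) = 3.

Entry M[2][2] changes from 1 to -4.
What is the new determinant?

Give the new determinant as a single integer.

Answer: -117

Derivation:
det is linear in row 2: changing M[2][2] by delta changes det by delta * cofactor(2,2).
Cofactor C_22 = (-1)^(2+2) * minor(2,2) = 24
Entry delta = -4 - 1 = -5
Det delta = -5 * 24 = -120
New det = 3 + -120 = -117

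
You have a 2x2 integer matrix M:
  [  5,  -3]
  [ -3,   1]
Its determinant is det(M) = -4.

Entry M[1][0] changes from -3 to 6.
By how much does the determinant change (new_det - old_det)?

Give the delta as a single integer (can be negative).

Cofactor C_10 = 3
Entry delta = 6 - -3 = 9
Det delta = entry_delta * cofactor = 9 * 3 = 27

Answer: 27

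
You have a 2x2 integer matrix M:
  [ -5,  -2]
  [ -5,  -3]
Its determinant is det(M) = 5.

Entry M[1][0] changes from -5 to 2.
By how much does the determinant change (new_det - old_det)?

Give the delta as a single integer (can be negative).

Answer: 14

Derivation:
Cofactor C_10 = 2
Entry delta = 2 - -5 = 7
Det delta = entry_delta * cofactor = 7 * 2 = 14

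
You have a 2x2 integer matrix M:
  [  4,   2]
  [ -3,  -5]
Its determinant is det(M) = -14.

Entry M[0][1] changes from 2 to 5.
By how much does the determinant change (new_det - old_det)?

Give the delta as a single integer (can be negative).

Cofactor C_01 = 3
Entry delta = 5 - 2 = 3
Det delta = entry_delta * cofactor = 3 * 3 = 9

Answer: 9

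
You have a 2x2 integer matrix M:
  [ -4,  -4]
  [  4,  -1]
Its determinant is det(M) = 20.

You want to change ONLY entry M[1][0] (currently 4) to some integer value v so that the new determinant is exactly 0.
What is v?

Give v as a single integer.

Answer: -1

Derivation:
det is linear in entry M[1][0]: det = old_det + (v - 4) * C_10
Cofactor C_10 = 4
Want det = 0: 20 + (v - 4) * 4 = 0
  (v - 4) = -20 / 4 = -5
  v = 4 + (-5) = -1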